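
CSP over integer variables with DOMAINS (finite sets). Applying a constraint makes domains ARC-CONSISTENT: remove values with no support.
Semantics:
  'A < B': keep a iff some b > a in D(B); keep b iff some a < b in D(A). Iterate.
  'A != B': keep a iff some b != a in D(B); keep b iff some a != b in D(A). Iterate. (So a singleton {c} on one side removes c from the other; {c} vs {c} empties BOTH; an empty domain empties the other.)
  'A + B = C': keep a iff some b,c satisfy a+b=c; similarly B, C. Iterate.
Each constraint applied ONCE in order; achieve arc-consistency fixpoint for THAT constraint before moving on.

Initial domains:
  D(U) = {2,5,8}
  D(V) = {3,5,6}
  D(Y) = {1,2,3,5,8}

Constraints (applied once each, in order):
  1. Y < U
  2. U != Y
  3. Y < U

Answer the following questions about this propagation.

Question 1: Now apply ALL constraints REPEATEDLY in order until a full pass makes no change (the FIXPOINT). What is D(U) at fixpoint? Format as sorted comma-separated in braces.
Answer: {2,5,8}

Derivation:
pass 0 (initial): D(U)={2,5,8}
pass 1: Y {1,2,3,5,8}->{1,2,3,5}
pass 2: no change
Fixpoint after 2 passes: D(U) = {2,5,8}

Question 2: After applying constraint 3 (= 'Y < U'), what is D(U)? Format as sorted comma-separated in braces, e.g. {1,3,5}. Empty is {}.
Constraint 1 (Y < U) on D(Y)={1,2,3,5,8} D(U)={2,5,8}: Y {1,2,3,5,8}->{1,2,3,5}
Constraint 2 (U != Y) on D(U)={2,5,8} D(Y)={1,2,3,5}: no change
Constraint 3 (Y < U) on D(Y)={1,2,3,5} D(U)={2,5,8}: no change
So after constraint 3: D(U) = {2,5,8}

Answer: {2,5,8}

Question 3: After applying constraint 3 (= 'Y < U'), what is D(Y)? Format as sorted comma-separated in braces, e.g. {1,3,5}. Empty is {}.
Answer: {1,2,3,5}

Derivation:
Constraint 1 (Y < U) on D(Y)={1,2,3,5,8} D(U)={2,5,8}: Y {1,2,3,5,8}->{1,2,3,5}
Constraint 2 (U != Y) on D(U)={2,5,8} D(Y)={1,2,3,5}: no change
Constraint 3 (Y < U) on D(Y)={1,2,3,5} D(U)={2,5,8}: no change
So after constraint 3: D(Y) = {1,2,3,5}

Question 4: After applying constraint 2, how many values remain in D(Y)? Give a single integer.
Constraint 1 (Y < U) on D(Y)={1,2,3,5,8} D(U)={2,5,8}: Y {1,2,3,5,8}->{1,2,3,5}
Constraint 2 (U != Y) on D(U)={2,5,8} D(Y)={1,2,3,5}: no change
So after constraint 2: D(Y)={1,2,3,5}, size = 4

Answer: 4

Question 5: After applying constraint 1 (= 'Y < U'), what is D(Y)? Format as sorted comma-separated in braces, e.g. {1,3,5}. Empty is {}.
Answer: {1,2,3,5}

Derivation:
Constraint 1 (Y < U) on D(Y)={1,2,3,5,8} D(U)={2,5,8}: Y {1,2,3,5,8}->{1,2,3,5}
So after constraint 1: D(Y) = {1,2,3,5}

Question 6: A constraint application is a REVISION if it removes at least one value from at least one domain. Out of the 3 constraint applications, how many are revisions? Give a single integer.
Constraint 1 (Y < U) on D(Y)={1,2,3,5,8} D(U)={2,5,8}: Y {1,2,3,5,8}->{1,2,3,5} => REVISION
Constraint 2 (U != Y) on D(U)={2,5,8} D(Y)={1,2,3,5}: no change => not a revision
Constraint 3 (Y < U) on D(Y)={1,2,3,5} D(U)={2,5,8}: no change => not a revision
Total revisions = 1

Answer: 1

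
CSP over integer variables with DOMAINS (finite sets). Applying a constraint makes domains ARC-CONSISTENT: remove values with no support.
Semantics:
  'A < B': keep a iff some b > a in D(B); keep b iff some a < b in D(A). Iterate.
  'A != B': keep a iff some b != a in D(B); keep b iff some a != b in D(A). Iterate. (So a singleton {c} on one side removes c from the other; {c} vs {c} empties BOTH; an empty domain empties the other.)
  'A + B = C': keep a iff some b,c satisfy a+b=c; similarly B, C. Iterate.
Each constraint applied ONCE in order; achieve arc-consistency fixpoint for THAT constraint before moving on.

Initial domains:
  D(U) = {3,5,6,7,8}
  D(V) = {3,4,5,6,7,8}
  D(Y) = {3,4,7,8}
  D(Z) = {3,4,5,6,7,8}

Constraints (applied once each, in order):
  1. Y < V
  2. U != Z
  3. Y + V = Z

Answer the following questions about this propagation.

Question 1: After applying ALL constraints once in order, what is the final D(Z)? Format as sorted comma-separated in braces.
Constraint 1 (Y < V) on D(Y)={3,4,7,8} D(V)={3,4,5,6,7,8}: Y {3,4,7,8}->{3,4,7}; V {3,4,5,6,7,8}->{4,5,6,7,8}
Constraint 2 (U != Z) on D(U)={3,5,6,7,8} D(Z)={3,4,5,6,7,8}: no change
Constraint 3 (Y + V = Z) on D(Y)={3,4,7} D(V)={4,5,6,7,8} D(Z)={3,4,5,6,7,8}: Y {3,4,7}->{3,4}; V {4,5,6,7,8}->{4,5}; Z {3,4,5,6,7,8}->{7,8}
So after all 3 constraints: D(Z) = {7,8}

Answer: {7,8}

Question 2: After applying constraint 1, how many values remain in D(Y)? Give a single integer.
Answer: 3

Derivation:
Constraint 1 (Y < V) on D(Y)={3,4,7,8} D(V)={3,4,5,6,7,8}: Y {3,4,7,8}->{3,4,7}; V {3,4,5,6,7,8}->{4,5,6,7,8}
So after constraint 1: D(Y)={3,4,7}, size = 3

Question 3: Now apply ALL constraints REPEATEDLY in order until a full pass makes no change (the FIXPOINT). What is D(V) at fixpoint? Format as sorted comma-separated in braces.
Answer: {4,5}

Derivation:
pass 0 (initial): D(V)={3,4,5,6,7,8}
pass 1: V {3,4,5,6,7,8}->{4,5}; Y {3,4,7,8}->{3,4}; Z {3,4,5,6,7,8}->{7,8}
pass 2: no change
Fixpoint after 2 passes: D(V) = {4,5}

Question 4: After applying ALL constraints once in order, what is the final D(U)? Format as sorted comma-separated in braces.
Constraint 1 (Y < V) on D(Y)={3,4,7,8} D(V)={3,4,5,6,7,8}: Y {3,4,7,8}->{3,4,7}; V {3,4,5,6,7,8}->{4,5,6,7,8}
Constraint 2 (U != Z) on D(U)={3,5,6,7,8} D(Z)={3,4,5,6,7,8}: no change
Constraint 3 (Y + V = Z) on D(Y)={3,4,7} D(V)={4,5,6,7,8} D(Z)={3,4,5,6,7,8}: Y {3,4,7}->{3,4}; V {4,5,6,7,8}->{4,5}; Z {3,4,5,6,7,8}->{7,8}
So after all 3 constraints: D(U) = {3,5,6,7,8}

Answer: {3,5,6,7,8}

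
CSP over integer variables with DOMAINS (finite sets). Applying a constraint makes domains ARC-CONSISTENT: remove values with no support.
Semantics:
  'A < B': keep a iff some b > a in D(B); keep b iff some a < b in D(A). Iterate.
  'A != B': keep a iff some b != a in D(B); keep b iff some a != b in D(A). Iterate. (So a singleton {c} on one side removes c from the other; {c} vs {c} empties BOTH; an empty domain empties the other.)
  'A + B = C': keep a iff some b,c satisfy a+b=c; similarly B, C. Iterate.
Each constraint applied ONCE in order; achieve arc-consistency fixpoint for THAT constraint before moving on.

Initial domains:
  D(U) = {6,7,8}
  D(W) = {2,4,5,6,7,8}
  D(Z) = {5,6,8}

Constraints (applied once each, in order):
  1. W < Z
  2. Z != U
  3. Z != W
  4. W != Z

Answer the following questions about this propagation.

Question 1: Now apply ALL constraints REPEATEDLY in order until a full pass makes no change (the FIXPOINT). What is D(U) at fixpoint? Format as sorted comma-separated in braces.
Answer: {6,7,8}

Derivation:
pass 0 (initial): D(U)={6,7,8}
pass 1: W {2,4,5,6,7,8}->{2,4,5,6,7}
pass 2: no change
Fixpoint after 2 passes: D(U) = {6,7,8}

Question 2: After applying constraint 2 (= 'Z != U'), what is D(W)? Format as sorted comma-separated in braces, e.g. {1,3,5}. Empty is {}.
Constraint 1 (W < Z) on D(W)={2,4,5,6,7,8} D(Z)={5,6,8}: W {2,4,5,6,7,8}->{2,4,5,6,7}
Constraint 2 (Z != U) on D(Z)={5,6,8} D(U)={6,7,8}: no change
So after constraint 2: D(W) = {2,4,5,6,7}

Answer: {2,4,5,6,7}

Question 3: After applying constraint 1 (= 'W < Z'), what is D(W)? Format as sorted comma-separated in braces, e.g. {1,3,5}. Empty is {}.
Answer: {2,4,5,6,7}

Derivation:
Constraint 1 (W < Z) on D(W)={2,4,5,6,7,8} D(Z)={5,6,8}: W {2,4,5,6,7,8}->{2,4,5,6,7}
So after constraint 1: D(W) = {2,4,5,6,7}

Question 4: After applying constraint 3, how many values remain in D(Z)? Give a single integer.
Constraint 1 (W < Z) on D(W)={2,4,5,6,7,8} D(Z)={5,6,8}: W {2,4,5,6,7,8}->{2,4,5,6,7}
Constraint 2 (Z != U) on D(Z)={5,6,8} D(U)={6,7,8}: no change
Constraint 3 (Z != W) on D(Z)={5,6,8} D(W)={2,4,5,6,7}: no change
So after constraint 3: D(Z)={5,6,8}, size = 3

Answer: 3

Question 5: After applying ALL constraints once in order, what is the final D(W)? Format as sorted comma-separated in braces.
Constraint 1 (W < Z) on D(W)={2,4,5,6,7,8} D(Z)={5,6,8}: W {2,4,5,6,7,8}->{2,4,5,6,7}
Constraint 2 (Z != U) on D(Z)={5,6,8} D(U)={6,7,8}: no change
Constraint 3 (Z != W) on D(Z)={5,6,8} D(W)={2,4,5,6,7}: no change
Constraint 4 (W != Z) on D(W)={2,4,5,6,7} D(Z)={5,6,8}: no change
So after all 4 constraints: D(W) = {2,4,5,6,7}

Answer: {2,4,5,6,7}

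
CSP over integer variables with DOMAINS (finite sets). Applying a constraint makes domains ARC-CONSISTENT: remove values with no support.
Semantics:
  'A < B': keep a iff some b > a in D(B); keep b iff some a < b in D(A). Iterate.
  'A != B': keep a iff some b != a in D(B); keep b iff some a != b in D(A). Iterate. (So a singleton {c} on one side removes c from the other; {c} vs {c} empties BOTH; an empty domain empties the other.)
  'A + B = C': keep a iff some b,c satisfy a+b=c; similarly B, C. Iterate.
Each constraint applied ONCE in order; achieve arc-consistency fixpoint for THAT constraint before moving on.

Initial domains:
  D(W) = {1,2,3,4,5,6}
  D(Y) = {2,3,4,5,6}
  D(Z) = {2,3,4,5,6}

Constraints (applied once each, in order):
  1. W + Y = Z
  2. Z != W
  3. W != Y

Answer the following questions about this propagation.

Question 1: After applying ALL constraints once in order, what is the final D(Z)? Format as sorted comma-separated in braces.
Constraint 1 (W + Y = Z) on D(W)={1,2,3,4,5,6} D(Y)={2,3,4,5,6} D(Z)={2,3,4,5,6}: W {1,2,3,4,5,6}->{1,2,3,4}; Y {2,3,4,5,6}->{2,3,4,5}; Z {2,3,4,5,6}->{3,4,5,6}
Constraint 2 (Z != W) on D(Z)={3,4,5,6} D(W)={1,2,3,4}: no change
Constraint 3 (W != Y) on D(W)={1,2,3,4} D(Y)={2,3,4,5}: no change
So after all 3 constraints: D(Z) = {3,4,5,6}

Answer: {3,4,5,6}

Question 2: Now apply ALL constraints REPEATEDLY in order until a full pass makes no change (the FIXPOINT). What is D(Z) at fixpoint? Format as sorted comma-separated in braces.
pass 0 (initial): D(Z)={2,3,4,5,6}
pass 1: W {1,2,3,4,5,6}->{1,2,3,4}; Y {2,3,4,5,6}->{2,3,4,5}; Z {2,3,4,5,6}->{3,4,5,6}
pass 2: no change
Fixpoint after 2 passes: D(Z) = {3,4,5,6}

Answer: {3,4,5,6}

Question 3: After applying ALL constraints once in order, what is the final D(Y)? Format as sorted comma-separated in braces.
Answer: {2,3,4,5}

Derivation:
Constraint 1 (W + Y = Z) on D(W)={1,2,3,4,5,6} D(Y)={2,3,4,5,6} D(Z)={2,3,4,5,6}: W {1,2,3,4,5,6}->{1,2,3,4}; Y {2,3,4,5,6}->{2,3,4,5}; Z {2,3,4,5,6}->{3,4,5,6}
Constraint 2 (Z != W) on D(Z)={3,4,5,6} D(W)={1,2,3,4}: no change
Constraint 3 (W != Y) on D(W)={1,2,3,4} D(Y)={2,3,4,5}: no change
So after all 3 constraints: D(Y) = {2,3,4,5}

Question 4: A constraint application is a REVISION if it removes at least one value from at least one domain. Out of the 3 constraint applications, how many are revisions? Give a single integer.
Constraint 1 (W + Y = Z) on D(W)={1,2,3,4,5,6} D(Y)={2,3,4,5,6} D(Z)={2,3,4,5,6}: W {1,2,3,4,5,6}->{1,2,3,4}; Y {2,3,4,5,6}->{2,3,4,5}; Z {2,3,4,5,6}->{3,4,5,6} => REVISION
Constraint 2 (Z != W) on D(Z)={3,4,5,6} D(W)={1,2,3,4}: no change => not a revision
Constraint 3 (W != Y) on D(W)={1,2,3,4} D(Y)={2,3,4,5}: no change => not a revision
Total revisions = 1

Answer: 1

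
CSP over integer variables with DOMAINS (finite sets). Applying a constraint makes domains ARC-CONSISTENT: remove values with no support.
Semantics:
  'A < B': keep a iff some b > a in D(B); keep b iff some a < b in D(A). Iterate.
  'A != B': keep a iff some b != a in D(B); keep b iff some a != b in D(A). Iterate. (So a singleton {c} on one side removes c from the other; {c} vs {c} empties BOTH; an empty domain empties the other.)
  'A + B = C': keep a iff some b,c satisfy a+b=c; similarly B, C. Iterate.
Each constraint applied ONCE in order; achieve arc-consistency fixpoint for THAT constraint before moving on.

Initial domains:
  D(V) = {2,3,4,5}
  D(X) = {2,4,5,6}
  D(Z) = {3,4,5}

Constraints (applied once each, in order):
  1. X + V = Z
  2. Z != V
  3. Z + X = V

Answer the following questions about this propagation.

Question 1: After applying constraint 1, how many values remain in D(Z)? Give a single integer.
Constraint 1 (X + V = Z) on D(X)={2,4,5,6} D(V)={2,3,4,5} D(Z)={3,4,5}: X {2,4,5,6}->{2}; V {2,3,4,5}->{2,3}; Z {3,4,5}->{4,5}
So after constraint 1: D(Z)={4,5}, size = 2

Answer: 2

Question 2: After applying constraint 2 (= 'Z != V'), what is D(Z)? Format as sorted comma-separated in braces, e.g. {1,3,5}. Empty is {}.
Constraint 1 (X + V = Z) on D(X)={2,4,5,6} D(V)={2,3,4,5} D(Z)={3,4,5}: X {2,4,5,6}->{2}; V {2,3,4,5}->{2,3}; Z {3,4,5}->{4,5}
Constraint 2 (Z != V) on D(Z)={4,5} D(V)={2,3}: no change
So after constraint 2: D(Z) = {4,5}

Answer: {4,5}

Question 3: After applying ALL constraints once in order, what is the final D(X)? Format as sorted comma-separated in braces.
Answer: {}

Derivation:
Constraint 1 (X + V = Z) on D(X)={2,4,5,6} D(V)={2,3,4,5} D(Z)={3,4,5}: X {2,4,5,6}->{2}; V {2,3,4,5}->{2,3}; Z {3,4,5}->{4,5}
Constraint 2 (Z != V) on D(Z)={4,5} D(V)={2,3}: no change
Constraint 3 (Z + X = V) on D(Z)={4,5} D(X)={2} D(V)={2,3}: Z {4,5}->{}; X {2}->{}; V {2,3}->{}
So after all 3 constraints: D(X) = {}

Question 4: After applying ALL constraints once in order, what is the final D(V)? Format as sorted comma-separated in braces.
Constraint 1 (X + V = Z) on D(X)={2,4,5,6} D(V)={2,3,4,5} D(Z)={3,4,5}: X {2,4,5,6}->{2}; V {2,3,4,5}->{2,3}; Z {3,4,5}->{4,5}
Constraint 2 (Z != V) on D(Z)={4,5} D(V)={2,3}: no change
Constraint 3 (Z + X = V) on D(Z)={4,5} D(X)={2} D(V)={2,3}: Z {4,5}->{}; X {2}->{}; V {2,3}->{}
So after all 3 constraints: D(V) = {}

Answer: {}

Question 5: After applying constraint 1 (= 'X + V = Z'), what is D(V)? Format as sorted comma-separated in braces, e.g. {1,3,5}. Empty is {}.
Answer: {2,3}

Derivation:
Constraint 1 (X + V = Z) on D(X)={2,4,5,6} D(V)={2,3,4,5} D(Z)={3,4,5}: X {2,4,5,6}->{2}; V {2,3,4,5}->{2,3}; Z {3,4,5}->{4,5}
So after constraint 1: D(V) = {2,3}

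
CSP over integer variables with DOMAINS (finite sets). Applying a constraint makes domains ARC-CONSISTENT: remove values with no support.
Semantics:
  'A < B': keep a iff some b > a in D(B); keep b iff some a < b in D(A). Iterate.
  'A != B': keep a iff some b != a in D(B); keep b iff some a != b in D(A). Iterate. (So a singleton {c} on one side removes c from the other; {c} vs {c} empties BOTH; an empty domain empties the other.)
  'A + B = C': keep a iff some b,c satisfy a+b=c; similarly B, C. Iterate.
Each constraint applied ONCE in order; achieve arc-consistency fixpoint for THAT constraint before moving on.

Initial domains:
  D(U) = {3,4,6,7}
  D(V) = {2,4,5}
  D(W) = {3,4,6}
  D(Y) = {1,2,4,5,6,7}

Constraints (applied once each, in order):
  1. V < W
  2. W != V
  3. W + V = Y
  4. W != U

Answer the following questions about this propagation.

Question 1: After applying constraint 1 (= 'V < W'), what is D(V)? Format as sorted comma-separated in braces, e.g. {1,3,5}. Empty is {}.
Constraint 1 (V < W) on D(V)={2,4,5} D(W)={3,4,6}: no change
So after constraint 1: D(V) = {2,4,5}

Answer: {2,4,5}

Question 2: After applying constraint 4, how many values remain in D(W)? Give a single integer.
Constraint 1 (V < W) on D(V)={2,4,5} D(W)={3,4,6}: no change
Constraint 2 (W != V) on D(W)={3,4,6} D(V)={2,4,5}: no change
Constraint 3 (W + V = Y) on D(W)={3,4,6} D(V)={2,4,5} D(Y)={1,2,4,5,6,7}: W {3,4,6}->{3,4}; V {2,4,5}->{2,4}; Y {1,2,4,5,6,7}->{5,6,7}
Constraint 4 (W != U) on D(W)={3,4} D(U)={3,4,6,7}: no change
So after constraint 4: D(W)={3,4}, size = 2

Answer: 2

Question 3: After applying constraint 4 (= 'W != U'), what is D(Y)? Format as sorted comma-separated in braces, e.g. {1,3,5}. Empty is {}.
Constraint 1 (V < W) on D(V)={2,4,5} D(W)={3,4,6}: no change
Constraint 2 (W != V) on D(W)={3,4,6} D(V)={2,4,5}: no change
Constraint 3 (W + V = Y) on D(W)={3,4,6} D(V)={2,4,5} D(Y)={1,2,4,5,6,7}: W {3,4,6}->{3,4}; V {2,4,5}->{2,4}; Y {1,2,4,5,6,7}->{5,6,7}
Constraint 4 (W != U) on D(W)={3,4} D(U)={3,4,6,7}: no change
So after constraint 4: D(Y) = {5,6,7}

Answer: {5,6,7}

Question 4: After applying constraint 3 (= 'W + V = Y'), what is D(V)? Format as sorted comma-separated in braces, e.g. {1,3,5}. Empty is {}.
Constraint 1 (V < W) on D(V)={2,4,5} D(W)={3,4,6}: no change
Constraint 2 (W != V) on D(W)={3,4,6} D(V)={2,4,5}: no change
Constraint 3 (W + V = Y) on D(W)={3,4,6} D(V)={2,4,5} D(Y)={1,2,4,5,6,7}: W {3,4,6}->{3,4}; V {2,4,5}->{2,4}; Y {1,2,4,5,6,7}->{5,6,7}
So after constraint 3: D(V) = {2,4}

Answer: {2,4}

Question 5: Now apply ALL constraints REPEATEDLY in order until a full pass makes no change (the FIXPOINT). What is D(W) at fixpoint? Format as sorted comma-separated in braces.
pass 0 (initial): D(W)={3,4,6}
pass 1: V {2,4,5}->{2,4}; W {3,4,6}->{3,4}; Y {1,2,4,5,6,7}->{5,6,7}
pass 2: V {2,4}->{2}; Y {5,6,7}->{5,6}
pass 3: no change
Fixpoint after 3 passes: D(W) = {3,4}

Answer: {3,4}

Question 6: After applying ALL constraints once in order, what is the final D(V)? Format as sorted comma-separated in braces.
Answer: {2,4}

Derivation:
Constraint 1 (V < W) on D(V)={2,4,5} D(W)={3,4,6}: no change
Constraint 2 (W != V) on D(W)={3,4,6} D(V)={2,4,5}: no change
Constraint 3 (W + V = Y) on D(W)={3,4,6} D(V)={2,4,5} D(Y)={1,2,4,5,6,7}: W {3,4,6}->{3,4}; V {2,4,5}->{2,4}; Y {1,2,4,5,6,7}->{5,6,7}
Constraint 4 (W != U) on D(W)={3,4} D(U)={3,4,6,7}: no change
So after all 4 constraints: D(V) = {2,4}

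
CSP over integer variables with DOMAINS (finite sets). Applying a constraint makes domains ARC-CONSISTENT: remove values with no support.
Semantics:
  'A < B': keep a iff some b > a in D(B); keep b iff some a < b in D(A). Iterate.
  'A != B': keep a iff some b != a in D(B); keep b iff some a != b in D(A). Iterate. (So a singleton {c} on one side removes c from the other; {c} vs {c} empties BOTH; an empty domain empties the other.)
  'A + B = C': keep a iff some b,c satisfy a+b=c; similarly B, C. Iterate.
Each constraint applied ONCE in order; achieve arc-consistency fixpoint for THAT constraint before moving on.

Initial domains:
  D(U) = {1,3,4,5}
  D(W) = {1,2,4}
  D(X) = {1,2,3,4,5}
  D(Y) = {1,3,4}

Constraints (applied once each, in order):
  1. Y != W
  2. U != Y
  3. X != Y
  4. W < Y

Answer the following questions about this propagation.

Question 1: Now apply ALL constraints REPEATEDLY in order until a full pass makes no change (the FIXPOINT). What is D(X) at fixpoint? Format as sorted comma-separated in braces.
Answer: {1,2,3,4,5}

Derivation:
pass 0 (initial): D(X)={1,2,3,4,5}
pass 1: W {1,2,4}->{1,2}; Y {1,3,4}->{3,4}
pass 2: no change
Fixpoint after 2 passes: D(X) = {1,2,3,4,5}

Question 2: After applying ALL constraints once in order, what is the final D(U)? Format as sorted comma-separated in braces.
Constraint 1 (Y != W) on D(Y)={1,3,4} D(W)={1,2,4}: no change
Constraint 2 (U != Y) on D(U)={1,3,4,5} D(Y)={1,3,4}: no change
Constraint 3 (X != Y) on D(X)={1,2,3,4,5} D(Y)={1,3,4}: no change
Constraint 4 (W < Y) on D(W)={1,2,4} D(Y)={1,3,4}: W {1,2,4}->{1,2}; Y {1,3,4}->{3,4}
So after all 4 constraints: D(U) = {1,3,4,5}

Answer: {1,3,4,5}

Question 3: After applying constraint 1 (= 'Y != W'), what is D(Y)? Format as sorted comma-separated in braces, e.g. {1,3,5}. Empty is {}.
Constraint 1 (Y != W) on D(Y)={1,3,4} D(W)={1,2,4}: no change
So after constraint 1: D(Y) = {1,3,4}

Answer: {1,3,4}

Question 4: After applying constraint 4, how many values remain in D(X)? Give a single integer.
Answer: 5

Derivation:
Constraint 1 (Y != W) on D(Y)={1,3,4} D(W)={1,2,4}: no change
Constraint 2 (U != Y) on D(U)={1,3,4,5} D(Y)={1,3,4}: no change
Constraint 3 (X != Y) on D(X)={1,2,3,4,5} D(Y)={1,3,4}: no change
Constraint 4 (W < Y) on D(W)={1,2,4} D(Y)={1,3,4}: W {1,2,4}->{1,2}; Y {1,3,4}->{3,4}
So after constraint 4: D(X)={1,2,3,4,5}, size = 5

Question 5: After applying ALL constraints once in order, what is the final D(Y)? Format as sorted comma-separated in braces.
Constraint 1 (Y != W) on D(Y)={1,3,4} D(W)={1,2,4}: no change
Constraint 2 (U != Y) on D(U)={1,3,4,5} D(Y)={1,3,4}: no change
Constraint 3 (X != Y) on D(X)={1,2,3,4,5} D(Y)={1,3,4}: no change
Constraint 4 (W < Y) on D(W)={1,2,4} D(Y)={1,3,4}: W {1,2,4}->{1,2}; Y {1,3,4}->{3,4}
So after all 4 constraints: D(Y) = {3,4}

Answer: {3,4}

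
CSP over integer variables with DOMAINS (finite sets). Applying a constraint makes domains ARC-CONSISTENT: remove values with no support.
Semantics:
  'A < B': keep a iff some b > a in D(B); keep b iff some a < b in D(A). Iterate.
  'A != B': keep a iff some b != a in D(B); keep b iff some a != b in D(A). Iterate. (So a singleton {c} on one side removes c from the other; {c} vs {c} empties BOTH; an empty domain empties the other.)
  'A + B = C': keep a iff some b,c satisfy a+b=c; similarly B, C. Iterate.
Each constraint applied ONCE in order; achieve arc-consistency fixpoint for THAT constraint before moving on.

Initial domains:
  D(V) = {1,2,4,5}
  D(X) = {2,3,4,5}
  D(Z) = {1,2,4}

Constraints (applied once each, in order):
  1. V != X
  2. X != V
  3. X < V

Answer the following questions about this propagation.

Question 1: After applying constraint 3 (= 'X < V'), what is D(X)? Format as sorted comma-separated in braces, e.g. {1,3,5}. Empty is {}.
Constraint 1 (V != X) on D(V)={1,2,4,5} D(X)={2,3,4,5}: no change
Constraint 2 (X != V) on D(X)={2,3,4,5} D(V)={1,2,4,5}: no change
Constraint 3 (X < V) on D(X)={2,3,4,5} D(V)={1,2,4,5}: X {2,3,4,5}->{2,3,4}; V {1,2,4,5}->{4,5}
So after constraint 3: D(X) = {2,3,4}

Answer: {2,3,4}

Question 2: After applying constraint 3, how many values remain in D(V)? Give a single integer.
Answer: 2

Derivation:
Constraint 1 (V != X) on D(V)={1,2,4,5} D(X)={2,3,4,5}: no change
Constraint 2 (X != V) on D(X)={2,3,4,5} D(V)={1,2,4,5}: no change
Constraint 3 (X < V) on D(X)={2,3,4,5} D(V)={1,2,4,5}: X {2,3,4,5}->{2,3,4}; V {1,2,4,5}->{4,5}
So after constraint 3: D(V)={4,5}, size = 2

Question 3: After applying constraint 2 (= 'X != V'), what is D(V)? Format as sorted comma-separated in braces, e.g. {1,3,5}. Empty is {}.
Constraint 1 (V != X) on D(V)={1,2,4,5} D(X)={2,3,4,5}: no change
Constraint 2 (X != V) on D(X)={2,3,4,5} D(V)={1,2,4,5}: no change
So after constraint 2: D(V) = {1,2,4,5}

Answer: {1,2,4,5}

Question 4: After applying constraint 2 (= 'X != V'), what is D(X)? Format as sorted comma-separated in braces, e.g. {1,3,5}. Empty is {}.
Constraint 1 (V != X) on D(V)={1,2,4,5} D(X)={2,3,4,5}: no change
Constraint 2 (X != V) on D(X)={2,3,4,5} D(V)={1,2,4,5}: no change
So after constraint 2: D(X) = {2,3,4,5}

Answer: {2,3,4,5}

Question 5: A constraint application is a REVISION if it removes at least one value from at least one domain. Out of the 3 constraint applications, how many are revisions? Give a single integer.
Answer: 1

Derivation:
Constraint 1 (V != X) on D(V)={1,2,4,5} D(X)={2,3,4,5}: no change => not a revision
Constraint 2 (X != V) on D(X)={2,3,4,5} D(V)={1,2,4,5}: no change => not a revision
Constraint 3 (X < V) on D(X)={2,3,4,5} D(V)={1,2,4,5}: X {2,3,4,5}->{2,3,4}; V {1,2,4,5}->{4,5} => REVISION
Total revisions = 1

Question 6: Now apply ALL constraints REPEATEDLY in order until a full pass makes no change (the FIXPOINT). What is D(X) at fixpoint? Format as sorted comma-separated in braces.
pass 0 (initial): D(X)={2,3,4,5}
pass 1: V {1,2,4,5}->{4,5}; X {2,3,4,5}->{2,3,4}
pass 2: no change
Fixpoint after 2 passes: D(X) = {2,3,4}

Answer: {2,3,4}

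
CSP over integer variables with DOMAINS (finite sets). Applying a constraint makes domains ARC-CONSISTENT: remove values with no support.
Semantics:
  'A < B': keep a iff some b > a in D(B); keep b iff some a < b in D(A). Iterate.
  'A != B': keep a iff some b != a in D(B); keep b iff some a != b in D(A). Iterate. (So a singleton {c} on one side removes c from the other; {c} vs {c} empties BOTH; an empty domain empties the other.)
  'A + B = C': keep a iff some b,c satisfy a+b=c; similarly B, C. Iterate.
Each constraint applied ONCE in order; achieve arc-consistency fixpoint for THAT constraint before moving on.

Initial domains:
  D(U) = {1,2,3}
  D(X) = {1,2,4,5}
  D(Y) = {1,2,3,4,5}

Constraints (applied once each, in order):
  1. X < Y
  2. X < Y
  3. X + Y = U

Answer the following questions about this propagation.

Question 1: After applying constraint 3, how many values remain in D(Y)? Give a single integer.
Answer: 1

Derivation:
Constraint 1 (X < Y) on D(X)={1,2,4,5} D(Y)={1,2,3,4,5}: X {1,2,4,5}->{1,2,4}; Y {1,2,3,4,5}->{2,3,4,5}
Constraint 2 (X < Y) on D(X)={1,2,4} D(Y)={2,3,4,5}: no change
Constraint 3 (X + Y = U) on D(X)={1,2,4} D(Y)={2,3,4,5} D(U)={1,2,3}: X {1,2,4}->{1}; Y {2,3,4,5}->{2}; U {1,2,3}->{3}
So after constraint 3: D(Y)={2}, size = 1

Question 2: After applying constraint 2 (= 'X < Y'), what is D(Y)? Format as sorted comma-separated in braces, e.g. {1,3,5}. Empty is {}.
Constraint 1 (X < Y) on D(X)={1,2,4,5} D(Y)={1,2,3,4,5}: X {1,2,4,5}->{1,2,4}; Y {1,2,3,4,5}->{2,3,4,5}
Constraint 2 (X < Y) on D(X)={1,2,4} D(Y)={2,3,4,5}: no change
So after constraint 2: D(Y) = {2,3,4,5}

Answer: {2,3,4,5}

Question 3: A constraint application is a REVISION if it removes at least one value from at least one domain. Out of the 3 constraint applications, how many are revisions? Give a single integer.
Constraint 1 (X < Y) on D(X)={1,2,4,5} D(Y)={1,2,3,4,5}: X {1,2,4,5}->{1,2,4}; Y {1,2,3,4,5}->{2,3,4,5} => REVISION
Constraint 2 (X < Y) on D(X)={1,2,4} D(Y)={2,3,4,5}: no change => not a revision
Constraint 3 (X + Y = U) on D(X)={1,2,4} D(Y)={2,3,4,5} D(U)={1,2,3}: X {1,2,4}->{1}; Y {2,3,4,5}->{2}; U {1,2,3}->{3} => REVISION
Total revisions = 2

Answer: 2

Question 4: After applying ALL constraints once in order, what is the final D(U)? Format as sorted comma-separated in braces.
Constraint 1 (X < Y) on D(X)={1,2,4,5} D(Y)={1,2,3,4,5}: X {1,2,4,5}->{1,2,4}; Y {1,2,3,4,5}->{2,3,4,5}
Constraint 2 (X < Y) on D(X)={1,2,4} D(Y)={2,3,4,5}: no change
Constraint 3 (X + Y = U) on D(X)={1,2,4} D(Y)={2,3,4,5} D(U)={1,2,3}: X {1,2,4}->{1}; Y {2,3,4,5}->{2}; U {1,2,3}->{3}
So after all 3 constraints: D(U) = {3}

Answer: {3}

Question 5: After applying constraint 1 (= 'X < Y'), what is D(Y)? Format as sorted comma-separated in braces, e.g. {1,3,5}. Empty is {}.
Answer: {2,3,4,5}

Derivation:
Constraint 1 (X < Y) on D(X)={1,2,4,5} D(Y)={1,2,3,4,5}: X {1,2,4,5}->{1,2,4}; Y {1,2,3,4,5}->{2,3,4,5}
So after constraint 1: D(Y) = {2,3,4,5}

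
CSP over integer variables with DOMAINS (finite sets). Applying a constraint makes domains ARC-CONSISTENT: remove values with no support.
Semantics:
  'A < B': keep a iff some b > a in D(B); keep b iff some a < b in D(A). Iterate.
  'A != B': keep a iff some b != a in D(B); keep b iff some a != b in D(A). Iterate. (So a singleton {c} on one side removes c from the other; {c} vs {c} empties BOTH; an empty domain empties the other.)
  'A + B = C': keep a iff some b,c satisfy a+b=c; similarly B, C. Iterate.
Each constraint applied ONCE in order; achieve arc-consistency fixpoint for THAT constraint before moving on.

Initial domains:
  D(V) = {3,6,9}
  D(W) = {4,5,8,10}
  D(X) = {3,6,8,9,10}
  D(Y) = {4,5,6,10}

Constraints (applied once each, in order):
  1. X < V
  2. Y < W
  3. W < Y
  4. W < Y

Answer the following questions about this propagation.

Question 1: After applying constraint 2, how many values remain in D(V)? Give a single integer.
Constraint 1 (X < V) on D(X)={3,6,8,9,10} D(V)={3,6,9}: X {3,6,8,9,10}->{3,6,8}; V {3,6,9}->{6,9}
Constraint 2 (Y < W) on D(Y)={4,5,6,10} D(W)={4,5,8,10}: Y {4,5,6,10}->{4,5,6}; W {4,5,8,10}->{5,8,10}
So after constraint 2: D(V)={6,9}, size = 2

Answer: 2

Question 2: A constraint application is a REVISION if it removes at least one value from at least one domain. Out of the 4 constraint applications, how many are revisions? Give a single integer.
Answer: 3

Derivation:
Constraint 1 (X < V) on D(X)={3,6,8,9,10} D(V)={3,6,9}: X {3,6,8,9,10}->{3,6,8}; V {3,6,9}->{6,9} => REVISION
Constraint 2 (Y < W) on D(Y)={4,5,6,10} D(W)={4,5,8,10}: Y {4,5,6,10}->{4,5,6}; W {4,5,8,10}->{5,8,10} => REVISION
Constraint 3 (W < Y) on D(W)={5,8,10} D(Y)={4,5,6}: W {5,8,10}->{5}; Y {4,5,6}->{6} => REVISION
Constraint 4 (W < Y) on D(W)={5} D(Y)={6}: no change => not a revision
Total revisions = 3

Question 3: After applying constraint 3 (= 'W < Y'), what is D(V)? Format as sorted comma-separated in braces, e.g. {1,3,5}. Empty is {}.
Answer: {6,9}

Derivation:
Constraint 1 (X < V) on D(X)={3,6,8,9,10} D(V)={3,6,9}: X {3,6,8,9,10}->{3,6,8}; V {3,6,9}->{6,9}
Constraint 2 (Y < W) on D(Y)={4,5,6,10} D(W)={4,5,8,10}: Y {4,5,6,10}->{4,5,6}; W {4,5,8,10}->{5,8,10}
Constraint 3 (W < Y) on D(W)={5,8,10} D(Y)={4,5,6}: W {5,8,10}->{5}; Y {4,5,6}->{6}
So after constraint 3: D(V) = {6,9}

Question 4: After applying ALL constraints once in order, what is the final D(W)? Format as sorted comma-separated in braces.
Answer: {5}

Derivation:
Constraint 1 (X < V) on D(X)={3,6,8,9,10} D(V)={3,6,9}: X {3,6,8,9,10}->{3,6,8}; V {3,6,9}->{6,9}
Constraint 2 (Y < W) on D(Y)={4,5,6,10} D(W)={4,5,8,10}: Y {4,5,6,10}->{4,5,6}; W {4,5,8,10}->{5,8,10}
Constraint 3 (W < Y) on D(W)={5,8,10} D(Y)={4,5,6}: W {5,8,10}->{5}; Y {4,5,6}->{6}
Constraint 4 (W < Y) on D(W)={5} D(Y)={6}: no change
So after all 4 constraints: D(W) = {5}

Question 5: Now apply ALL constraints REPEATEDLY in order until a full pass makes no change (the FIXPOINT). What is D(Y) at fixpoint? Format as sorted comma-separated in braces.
Answer: {}

Derivation:
pass 0 (initial): D(Y)={4,5,6,10}
pass 1: V {3,6,9}->{6,9}; W {4,5,8,10}->{5}; X {3,6,8,9,10}->{3,6,8}; Y {4,5,6,10}->{6}
pass 2: W {5}->{}; Y {6}->{}
pass 3: no change
Fixpoint after 3 passes: D(Y) = {}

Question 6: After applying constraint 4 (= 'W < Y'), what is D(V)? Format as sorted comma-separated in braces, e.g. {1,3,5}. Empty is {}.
Constraint 1 (X < V) on D(X)={3,6,8,9,10} D(V)={3,6,9}: X {3,6,8,9,10}->{3,6,8}; V {3,6,9}->{6,9}
Constraint 2 (Y < W) on D(Y)={4,5,6,10} D(W)={4,5,8,10}: Y {4,5,6,10}->{4,5,6}; W {4,5,8,10}->{5,8,10}
Constraint 3 (W < Y) on D(W)={5,8,10} D(Y)={4,5,6}: W {5,8,10}->{5}; Y {4,5,6}->{6}
Constraint 4 (W < Y) on D(W)={5} D(Y)={6}: no change
So after constraint 4: D(V) = {6,9}

Answer: {6,9}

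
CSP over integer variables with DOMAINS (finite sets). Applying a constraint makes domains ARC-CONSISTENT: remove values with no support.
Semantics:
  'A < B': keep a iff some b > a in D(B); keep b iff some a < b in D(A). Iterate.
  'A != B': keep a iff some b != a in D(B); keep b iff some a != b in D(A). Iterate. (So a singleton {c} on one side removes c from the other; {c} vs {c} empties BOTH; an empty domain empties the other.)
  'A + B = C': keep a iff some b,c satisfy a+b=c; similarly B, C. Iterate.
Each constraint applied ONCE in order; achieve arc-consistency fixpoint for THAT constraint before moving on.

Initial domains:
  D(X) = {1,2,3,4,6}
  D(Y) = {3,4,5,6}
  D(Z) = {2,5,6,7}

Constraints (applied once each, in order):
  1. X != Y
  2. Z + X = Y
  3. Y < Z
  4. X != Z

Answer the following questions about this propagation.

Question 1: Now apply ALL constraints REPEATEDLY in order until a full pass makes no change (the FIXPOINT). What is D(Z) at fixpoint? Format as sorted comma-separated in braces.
pass 0 (initial): D(Z)={2,5,6,7}
pass 1: X {1,2,3,4,6}->{1,2,3,4}; Y {3,4,5,6}->{3,4}; Z {2,5,6,7}->{5}
pass 2: X {1,2,3,4}->{}; Y {3,4}->{}; Z {5}->{}
pass 3: no change
Fixpoint after 3 passes: D(Z) = {}

Answer: {}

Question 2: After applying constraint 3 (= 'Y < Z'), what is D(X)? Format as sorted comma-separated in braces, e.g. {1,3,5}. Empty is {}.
Answer: {1,2,3,4}

Derivation:
Constraint 1 (X != Y) on D(X)={1,2,3,4,6} D(Y)={3,4,5,6}: no change
Constraint 2 (Z + X = Y) on D(Z)={2,5,6,7} D(X)={1,2,3,4,6} D(Y)={3,4,5,6}: Z {2,5,6,7}->{2,5}; X {1,2,3,4,6}->{1,2,3,4}
Constraint 3 (Y < Z) on D(Y)={3,4,5,6} D(Z)={2,5}: Y {3,4,5,6}->{3,4}; Z {2,5}->{5}
So after constraint 3: D(X) = {1,2,3,4}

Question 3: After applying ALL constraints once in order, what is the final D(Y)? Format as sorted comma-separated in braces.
Answer: {3,4}

Derivation:
Constraint 1 (X != Y) on D(X)={1,2,3,4,6} D(Y)={3,4,5,6}: no change
Constraint 2 (Z + X = Y) on D(Z)={2,5,6,7} D(X)={1,2,3,4,6} D(Y)={3,4,5,6}: Z {2,5,6,7}->{2,5}; X {1,2,3,4,6}->{1,2,3,4}
Constraint 3 (Y < Z) on D(Y)={3,4,5,6} D(Z)={2,5}: Y {3,4,5,6}->{3,4}; Z {2,5}->{5}
Constraint 4 (X != Z) on D(X)={1,2,3,4} D(Z)={5}: no change
So after all 4 constraints: D(Y) = {3,4}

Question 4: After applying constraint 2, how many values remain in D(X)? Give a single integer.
Constraint 1 (X != Y) on D(X)={1,2,3,4,6} D(Y)={3,4,5,6}: no change
Constraint 2 (Z + X = Y) on D(Z)={2,5,6,7} D(X)={1,2,3,4,6} D(Y)={3,4,5,6}: Z {2,5,6,7}->{2,5}; X {1,2,3,4,6}->{1,2,3,4}
So after constraint 2: D(X)={1,2,3,4}, size = 4

Answer: 4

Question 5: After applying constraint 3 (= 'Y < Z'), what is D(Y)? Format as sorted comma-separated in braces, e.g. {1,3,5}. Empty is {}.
Constraint 1 (X != Y) on D(X)={1,2,3,4,6} D(Y)={3,4,5,6}: no change
Constraint 2 (Z + X = Y) on D(Z)={2,5,6,7} D(X)={1,2,3,4,6} D(Y)={3,4,5,6}: Z {2,5,6,7}->{2,5}; X {1,2,3,4,6}->{1,2,3,4}
Constraint 3 (Y < Z) on D(Y)={3,4,5,6} D(Z)={2,5}: Y {3,4,5,6}->{3,4}; Z {2,5}->{5}
So after constraint 3: D(Y) = {3,4}

Answer: {3,4}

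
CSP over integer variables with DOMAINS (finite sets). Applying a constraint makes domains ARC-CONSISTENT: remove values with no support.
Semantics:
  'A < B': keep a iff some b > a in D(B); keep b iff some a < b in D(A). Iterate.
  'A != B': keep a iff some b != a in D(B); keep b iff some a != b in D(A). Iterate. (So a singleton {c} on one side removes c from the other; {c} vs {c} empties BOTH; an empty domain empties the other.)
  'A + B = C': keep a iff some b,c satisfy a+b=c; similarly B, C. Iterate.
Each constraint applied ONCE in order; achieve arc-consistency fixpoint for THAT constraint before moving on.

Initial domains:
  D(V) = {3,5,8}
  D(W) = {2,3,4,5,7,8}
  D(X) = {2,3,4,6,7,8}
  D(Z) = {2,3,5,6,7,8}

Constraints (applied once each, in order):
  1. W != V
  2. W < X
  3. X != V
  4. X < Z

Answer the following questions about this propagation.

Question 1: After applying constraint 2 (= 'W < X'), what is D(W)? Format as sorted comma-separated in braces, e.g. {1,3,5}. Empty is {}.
Constraint 1 (W != V) on D(W)={2,3,4,5,7,8} D(V)={3,5,8}: no change
Constraint 2 (W < X) on D(W)={2,3,4,5,7,8} D(X)={2,3,4,6,7,8}: W {2,3,4,5,7,8}->{2,3,4,5,7}; X {2,3,4,6,7,8}->{3,4,6,7,8}
So after constraint 2: D(W) = {2,3,4,5,7}

Answer: {2,3,4,5,7}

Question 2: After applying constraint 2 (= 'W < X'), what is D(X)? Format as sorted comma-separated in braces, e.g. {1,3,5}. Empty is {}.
Answer: {3,4,6,7,8}

Derivation:
Constraint 1 (W != V) on D(W)={2,3,4,5,7,8} D(V)={3,5,8}: no change
Constraint 2 (W < X) on D(W)={2,3,4,5,7,8} D(X)={2,3,4,6,7,8}: W {2,3,4,5,7,8}->{2,3,4,5,7}; X {2,3,4,6,7,8}->{3,4,6,7,8}
So after constraint 2: D(X) = {3,4,6,7,8}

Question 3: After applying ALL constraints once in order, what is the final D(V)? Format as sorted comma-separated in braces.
Answer: {3,5,8}

Derivation:
Constraint 1 (W != V) on D(W)={2,3,4,5,7,8} D(V)={3,5,8}: no change
Constraint 2 (W < X) on D(W)={2,3,4,5,7,8} D(X)={2,3,4,6,7,8}: W {2,3,4,5,7,8}->{2,3,4,5,7}; X {2,3,4,6,7,8}->{3,4,6,7,8}
Constraint 3 (X != V) on D(X)={3,4,6,7,8} D(V)={3,5,8}: no change
Constraint 4 (X < Z) on D(X)={3,4,6,7,8} D(Z)={2,3,5,6,7,8}: X {3,4,6,7,8}->{3,4,6,7}; Z {2,3,5,6,7,8}->{5,6,7,8}
So after all 4 constraints: D(V) = {3,5,8}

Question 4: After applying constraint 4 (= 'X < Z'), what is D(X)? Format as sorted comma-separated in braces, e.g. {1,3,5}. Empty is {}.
Constraint 1 (W != V) on D(W)={2,3,4,5,7,8} D(V)={3,5,8}: no change
Constraint 2 (W < X) on D(W)={2,3,4,5,7,8} D(X)={2,3,4,6,7,8}: W {2,3,4,5,7,8}->{2,3,4,5,7}; X {2,3,4,6,7,8}->{3,4,6,7,8}
Constraint 3 (X != V) on D(X)={3,4,6,7,8} D(V)={3,5,8}: no change
Constraint 4 (X < Z) on D(X)={3,4,6,7,8} D(Z)={2,3,5,6,7,8}: X {3,4,6,7,8}->{3,4,6,7}; Z {2,3,5,6,7,8}->{5,6,7,8}
So after constraint 4: D(X) = {3,4,6,7}

Answer: {3,4,6,7}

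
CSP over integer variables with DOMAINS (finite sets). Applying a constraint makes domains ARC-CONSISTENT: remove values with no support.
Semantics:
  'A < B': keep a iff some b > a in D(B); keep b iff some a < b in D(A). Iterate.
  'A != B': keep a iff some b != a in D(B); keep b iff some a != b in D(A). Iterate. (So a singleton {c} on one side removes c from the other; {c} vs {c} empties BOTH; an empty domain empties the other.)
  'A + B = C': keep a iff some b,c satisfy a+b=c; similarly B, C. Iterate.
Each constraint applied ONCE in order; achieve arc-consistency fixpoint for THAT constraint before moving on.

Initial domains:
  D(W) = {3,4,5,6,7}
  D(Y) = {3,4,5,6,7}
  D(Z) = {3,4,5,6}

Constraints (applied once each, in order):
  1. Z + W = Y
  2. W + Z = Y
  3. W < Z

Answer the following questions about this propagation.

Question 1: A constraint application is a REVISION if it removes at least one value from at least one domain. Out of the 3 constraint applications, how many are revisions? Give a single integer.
Answer: 2

Derivation:
Constraint 1 (Z + W = Y) on D(Z)={3,4,5,6} D(W)={3,4,5,6,7} D(Y)={3,4,5,6,7}: Z {3,4,5,6}->{3,4}; W {3,4,5,6,7}->{3,4}; Y {3,4,5,6,7}->{6,7} => REVISION
Constraint 2 (W + Z = Y) on D(W)={3,4} D(Z)={3,4} D(Y)={6,7}: no change => not a revision
Constraint 3 (W < Z) on D(W)={3,4} D(Z)={3,4}: W {3,4}->{3}; Z {3,4}->{4} => REVISION
Total revisions = 2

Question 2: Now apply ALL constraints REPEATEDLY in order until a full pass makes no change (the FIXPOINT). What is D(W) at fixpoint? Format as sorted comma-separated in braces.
pass 0 (initial): D(W)={3,4,5,6,7}
pass 1: W {3,4,5,6,7}->{3}; Y {3,4,5,6,7}->{6,7}; Z {3,4,5,6}->{4}
pass 2: Y {6,7}->{7}
pass 3: no change
Fixpoint after 3 passes: D(W) = {3}

Answer: {3}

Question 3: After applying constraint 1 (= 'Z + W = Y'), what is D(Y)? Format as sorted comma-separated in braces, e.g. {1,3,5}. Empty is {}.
Constraint 1 (Z + W = Y) on D(Z)={3,4,5,6} D(W)={3,4,5,6,7} D(Y)={3,4,5,6,7}: Z {3,4,5,6}->{3,4}; W {3,4,5,6,7}->{3,4}; Y {3,4,5,6,7}->{6,7}
So after constraint 1: D(Y) = {6,7}

Answer: {6,7}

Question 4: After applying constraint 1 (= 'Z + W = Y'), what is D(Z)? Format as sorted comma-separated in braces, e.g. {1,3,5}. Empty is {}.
Constraint 1 (Z + W = Y) on D(Z)={3,4,5,6} D(W)={3,4,5,6,7} D(Y)={3,4,5,6,7}: Z {3,4,5,6}->{3,4}; W {3,4,5,6,7}->{3,4}; Y {3,4,5,6,7}->{6,7}
So after constraint 1: D(Z) = {3,4}

Answer: {3,4}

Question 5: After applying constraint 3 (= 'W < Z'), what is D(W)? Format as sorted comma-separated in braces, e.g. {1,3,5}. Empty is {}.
Answer: {3}

Derivation:
Constraint 1 (Z + W = Y) on D(Z)={3,4,5,6} D(W)={3,4,5,6,7} D(Y)={3,4,5,6,7}: Z {3,4,5,6}->{3,4}; W {3,4,5,6,7}->{3,4}; Y {3,4,5,6,7}->{6,7}
Constraint 2 (W + Z = Y) on D(W)={3,4} D(Z)={3,4} D(Y)={6,7}: no change
Constraint 3 (W < Z) on D(W)={3,4} D(Z)={3,4}: W {3,4}->{3}; Z {3,4}->{4}
So after constraint 3: D(W) = {3}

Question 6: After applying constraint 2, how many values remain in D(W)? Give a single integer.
Answer: 2

Derivation:
Constraint 1 (Z + W = Y) on D(Z)={3,4,5,6} D(W)={3,4,5,6,7} D(Y)={3,4,5,6,7}: Z {3,4,5,6}->{3,4}; W {3,4,5,6,7}->{3,4}; Y {3,4,5,6,7}->{6,7}
Constraint 2 (W + Z = Y) on D(W)={3,4} D(Z)={3,4} D(Y)={6,7}: no change
So after constraint 2: D(W)={3,4}, size = 2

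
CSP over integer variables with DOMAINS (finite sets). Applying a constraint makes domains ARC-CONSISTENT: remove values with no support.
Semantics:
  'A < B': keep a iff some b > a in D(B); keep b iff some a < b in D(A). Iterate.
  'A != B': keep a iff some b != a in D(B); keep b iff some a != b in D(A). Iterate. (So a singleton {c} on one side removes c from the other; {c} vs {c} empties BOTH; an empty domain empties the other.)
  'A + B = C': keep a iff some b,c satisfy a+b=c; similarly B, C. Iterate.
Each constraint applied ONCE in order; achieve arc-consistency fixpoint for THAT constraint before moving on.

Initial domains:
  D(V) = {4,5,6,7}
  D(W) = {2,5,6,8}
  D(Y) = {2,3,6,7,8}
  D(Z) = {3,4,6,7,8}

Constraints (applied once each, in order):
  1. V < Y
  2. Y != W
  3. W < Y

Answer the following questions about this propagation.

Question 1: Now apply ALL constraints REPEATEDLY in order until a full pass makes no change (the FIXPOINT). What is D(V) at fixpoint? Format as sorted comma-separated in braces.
Answer: {4,5,6,7}

Derivation:
pass 0 (initial): D(V)={4,5,6,7}
pass 1: W {2,5,6,8}->{2,5,6}; Y {2,3,6,7,8}->{6,7,8}
pass 2: no change
Fixpoint after 2 passes: D(V) = {4,5,6,7}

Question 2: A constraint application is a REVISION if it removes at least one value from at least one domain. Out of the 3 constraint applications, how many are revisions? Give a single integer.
Constraint 1 (V < Y) on D(V)={4,5,6,7} D(Y)={2,3,6,7,8}: Y {2,3,6,7,8}->{6,7,8} => REVISION
Constraint 2 (Y != W) on D(Y)={6,7,8} D(W)={2,5,6,8}: no change => not a revision
Constraint 3 (W < Y) on D(W)={2,5,6,8} D(Y)={6,7,8}: W {2,5,6,8}->{2,5,6} => REVISION
Total revisions = 2

Answer: 2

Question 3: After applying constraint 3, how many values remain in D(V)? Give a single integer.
Constraint 1 (V < Y) on D(V)={4,5,6,7} D(Y)={2,3,6,7,8}: Y {2,3,6,7,8}->{6,7,8}
Constraint 2 (Y != W) on D(Y)={6,7,8} D(W)={2,5,6,8}: no change
Constraint 3 (W < Y) on D(W)={2,5,6,8} D(Y)={6,7,8}: W {2,5,6,8}->{2,5,6}
So after constraint 3: D(V)={4,5,6,7}, size = 4

Answer: 4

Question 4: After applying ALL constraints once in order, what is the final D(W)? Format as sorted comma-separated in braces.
Answer: {2,5,6}

Derivation:
Constraint 1 (V < Y) on D(V)={4,5,6,7} D(Y)={2,3,6,7,8}: Y {2,3,6,7,8}->{6,7,8}
Constraint 2 (Y != W) on D(Y)={6,7,8} D(W)={2,5,6,8}: no change
Constraint 3 (W < Y) on D(W)={2,5,6,8} D(Y)={6,7,8}: W {2,5,6,8}->{2,5,6}
So after all 3 constraints: D(W) = {2,5,6}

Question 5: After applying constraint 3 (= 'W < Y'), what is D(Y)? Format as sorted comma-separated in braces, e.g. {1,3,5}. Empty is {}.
Constraint 1 (V < Y) on D(V)={4,5,6,7} D(Y)={2,3,6,7,8}: Y {2,3,6,7,8}->{6,7,8}
Constraint 2 (Y != W) on D(Y)={6,7,8} D(W)={2,5,6,8}: no change
Constraint 3 (W < Y) on D(W)={2,5,6,8} D(Y)={6,7,8}: W {2,5,6,8}->{2,5,6}
So after constraint 3: D(Y) = {6,7,8}

Answer: {6,7,8}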